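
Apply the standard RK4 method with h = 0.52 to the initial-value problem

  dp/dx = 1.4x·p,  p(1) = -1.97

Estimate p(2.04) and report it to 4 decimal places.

-17.7578

RK4: k1 = f(x_n, p_n); k2 = f(x_n + h/2, p_n + (h/2)·k1); k3 = f(x_n + h/2, p_n + (h/2)·k2); k4 = f(x_n + h, p_n + h·k3); p_{n+1} = p_n + (h/6)·(k1 + 2k2 + 2k3 + k4).
x=1.000000, p=-1.970000:
  k1 = f(1.000000, -1.970000) = -2.758000
  k2 = f(1.260000, -2.687080) = -4.740009
  k3 = f(1.260000, -3.202402) = -5.649038
  k4 = f(1.520000, -4.907500) = -10.443159
  p ← -1.970000 + (0.52/6)·(k1 + 2k2 + 2k3 + k4) = -4.914869
x=1.520000, p=-4.914869:
  k1 = f(1.520000, -4.914869) = -10.458840
  k2 = f(1.780000, -7.634167) = -19.024344
  k3 = f(1.780000, -9.861198) = -24.574106
  k4 = f(2.040000, -17.693404) = -50.532361
  p ← -4.914869 + (0.52/6)·(k1 + 2k2 + 2k3 + k4) = -17.757837
p(2.04) ≈ -17.7578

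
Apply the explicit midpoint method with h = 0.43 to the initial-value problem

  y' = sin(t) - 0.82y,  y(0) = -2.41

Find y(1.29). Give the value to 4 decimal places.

Midpoint: k1 = f(t_n, y_n); k2 = f(t_n + h/2, y_n + (h/2)·k1); y_{n+1} = y_n + h·k2.
t=0.000000, y=-2.410000:
  k1 = f(0.000000, -2.410000) = 1.976200
  k2 = f(0.215000, -1.985117) = 1.841143
  y ← -2.410000 + 0.43·1.841143 = -1.618308
t=0.430000, y=-1.618308:
  k1 = f(0.430000, -1.618308) = 1.743884
  k2 = f(0.645000, -1.243373) = 1.620765
  y ← -1.618308 + 0.43·1.620765 = -0.921380
t=0.860000, y=-0.921380:
  k1 = f(0.860000, -0.921380) = 1.513374
  k2 = f(1.075000, -0.596004) = 1.368314
  y ← -0.921380 + 0.43·1.368314 = -0.333005
y(1.29) ≈ -0.3330

-0.3330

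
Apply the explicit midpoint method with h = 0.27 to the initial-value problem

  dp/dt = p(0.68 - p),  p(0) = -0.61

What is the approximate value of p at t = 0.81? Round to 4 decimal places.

Midpoint: k1 = f(t_n, p_n); k2 = f(t_n + h/2, p_n + (h/2)·k1); p_{n+1} = p_n + h·k2.
t=0.000000, p=-0.610000:
  k1 = f(0.000000, -0.610000) = -0.786900
  k2 = f(0.135000, -0.716232) = -1.000025
  p ← -0.610000 + 0.27·(-1.000025) = -0.880007
t=0.270000, p=-0.880007:
  k1 = f(0.270000, -0.880007) = -1.372816
  k2 = f(0.405000, -1.065337) = -1.859372
  p ← -0.880007 + 0.27·(-1.859372) = -1.382037
t=0.540000, p=-1.382037:
  k1 = f(0.540000, -1.382037) = -2.849812
  k2 = f(0.675000, -1.766762) = -4.322845
  p ← -1.382037 + 0.27·(-4.322845) = -2.549205
p(0.81) ≈ -2.5492

-2.5492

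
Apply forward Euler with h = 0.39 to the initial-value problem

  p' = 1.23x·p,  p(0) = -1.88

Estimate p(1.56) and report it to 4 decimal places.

Euler: p_{n+1} = p_n + h·f(x_n, p_n).
x=0.000000, p=-1.880000: f=0.000000 → p ← -1.880000 + 0.39·0.000000 = -1.880000
x=0.390000, p=-1.880000: f=-0.901836 → p ← -1.880000 + 0.39·(-0.901836) = -2.231716
x=0.780000, p=-2.231716: f=-2.141108 → p ← -2.231716 + 0.39·(-2.141108) = -3.066748
x=1.170000, p=-3.066748: f=-4.413357 → p ← -3.066748 + 0.39·(-4.413357) = -4.787958
p(1.56) ≈ -4.7880

-4.7880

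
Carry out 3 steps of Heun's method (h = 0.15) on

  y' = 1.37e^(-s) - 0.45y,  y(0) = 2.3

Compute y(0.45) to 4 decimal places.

2.3244

Heun: k1 = f(s_n, y_n); k2 = f(s_n + h, y_n + h·k1); y_{n+1} = y_n + (h/2)·(k1 + k2).
s=0.000000, y=2.300000:
  k1 = f(0.000000, 2.300000) = 0.335000
  k2 = f(0.150000, 2.350250) = 0.121557
  y ← 2.300000 + (0.15/2)·(0.335000 + 0.121557) = 2.334242
s=0.150000, y=2.334242:
  k1 = f(0.150000, 2.334242) = 0.128761
  k2 = f(0.300000, 2.353556) = -0.044179
  y ← 2.334242 + (0.15/2)·(0.128761 + (-0.044179)) = 2.340585
s=0.300000, y=2.340585:
  k1 = f(0.300000, 2.340585) = -0.038342
  k2 = f(0.450000, 2.334834) = -0.177125
  y ← 2.340585 + (0.15/2)·(-0.038342 + (-0.177125)) = 2.324425
y(0.45) ≈ 2.3244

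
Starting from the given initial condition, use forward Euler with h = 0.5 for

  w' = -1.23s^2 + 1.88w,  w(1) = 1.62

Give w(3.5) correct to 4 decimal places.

3.4519

Euler: w_{n+1} = w_n + h·f(s_n, w_n).
s=1.000000, w=1.620000: f=1.815600 → w ← 1.620000 + 0.5·1.815600 = 2.527800
s=1.500000, w=2.527800: f=1.984764 → w ← 2.527800 + 0.5·1.984764 = 3.520182
s=2.000000, w=3.520182: f=1.697942 → w ← 3.520182 + 0.5·1.697942 = 4.369153
s=2.500000, w=4.369153: f=0.526508 → w ← 4.369153 + 0.5·0.526508 = 4.632407
s=3.000000, w=4.632407: f=-2.361075 → w ← 4.632407 + 0.5·(-2.361075) = 3.451870
w(3.5) ≈ 3.4519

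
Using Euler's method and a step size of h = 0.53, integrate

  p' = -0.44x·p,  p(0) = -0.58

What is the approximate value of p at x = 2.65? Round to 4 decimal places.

-0.1217

Euler: p_{n+1} = p_n + h·f(x_n, p_n).
x=0.000000, p=-0.580000: f=0.000000 → p ← -0.580000 + 0.53·0.000000 = -0.580000
x=0.530000, p=-0.580000: f=0.135256 → p ← -0.580000 + 0.53·0.135256 = -0.508314
x=1.060000, p=-0.508314: f=0.237078 → p ← -0.508314 + 0.53·0.237078 = -0.382663
x=1.590000, p=-0.382663: f=0.267711 → p ← -0.382663 + 0.53·0.267711 = -0.240776
x=2.120000, p=-0.240776: f=0.224596 → p ← -0.240776 + 0.53·0.224596 = -0.121740
p(2.65) ≈ -0.1217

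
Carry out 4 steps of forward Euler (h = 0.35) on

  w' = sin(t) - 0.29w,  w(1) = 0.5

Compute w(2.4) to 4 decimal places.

Euler: w_{n+1} = w_n + h·f(t_n, w_n).
t=1.000000, w=0.500000: f=0.696471 → w ← 0.500000 + 0.35·0.696471 = 0.743765
t=1.350000, w=0.743765: f=0.760032 → w ← 0.743765 + 0.35·0.760032 = 1.009776
t=1.700000, w=1.009776: f=0.698830 → w ← 1.009776 + 0.35·0.698830 = 1.254366
t=2.050000, w=1.254366: f=0.523596 → w ← 1.254366 + 0.35·0.523596 = 1.437625
w(2.4) ≈ 1.4376

1.4376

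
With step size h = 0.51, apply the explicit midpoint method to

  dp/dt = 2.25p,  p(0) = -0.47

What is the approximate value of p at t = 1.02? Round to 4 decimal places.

-3.7003

Midpoint: k1 = f(t_n, p_n); k2 = f(t_n + h/2, p_n + (h/2)·k1); p_{n+1} = p_n + h·k2.
t=0.000000, p=-0.470000:
  k1 = f(0.000000, -0.470000) = -1.057500
  k2 = f(0.255000, -0.739662) = -1.664241
  p ← -0.470000 + 0.51·(-1.664241) = -1.318763
t=0.510000, p=-1.318763:
  k1 = f(0.510000, -1.318763) = -2.967216
  k2 = f(0.765000, -2.075403) = -4.669656
  p ← -1.318763 + 0.51·(-4.669656) = -3.700287
p(1.02) ≈ -3.7003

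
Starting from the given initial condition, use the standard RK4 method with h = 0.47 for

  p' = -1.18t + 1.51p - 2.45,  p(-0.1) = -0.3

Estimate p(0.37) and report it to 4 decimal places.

-2.3694

RK4: k1 = f(t_n, p_n); k2 = f(t_n + h/2, p_n + (h/2)·k1); k3 = f(t_n + h/2, p_n + (h/2)·k2); k4 = f(t_n + h, p_n + h·k3); p_{n+1} = p_n + (h/6)·(k1 + 2k2 + 2k3 + k4).
t=-0.100000, p=-0.300000:
  k1 = f(-0.100000, -0.300000) = -2.785000
  k2 = f(0.135000, -0.954475) = -4.050557
  k3 = f(0.135000, -1.251881) = -4.499640
  k4 = f(0.370000, -2.414831) = -6.532995
  p ← -0.300000 + (0.47/6)·(k1 + 2k2 + 2k3 + k4) = -2.369441
p(0.37) ≈ -2.3694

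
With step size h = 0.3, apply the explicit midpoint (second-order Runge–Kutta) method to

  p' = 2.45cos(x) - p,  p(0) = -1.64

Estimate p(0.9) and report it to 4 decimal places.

Midpoint: k1 = f(x_n, p_n); k2 = f(x_n + h/2, p_n + (h/2)·k1); p_{n+1} = p_n + h·k2.
x=0.000000, p=-1.640000:
  k1 = f(0.000000, -1.640000) = 4.090000
  k2 = f(0.150000, -1.026500) = 3.448989
  p ← -1.640000 + 0.3·3.448989 = -0.605303
x=0.300000, p=-0.605303:
  k1 = f(0.300000, -0.605303) = 2.945878
  k2 = f(0.450000, -0.163422) = 2.369517
  p ← -0.605303 + 0.3·2.369517 = 0.105552
x=0.600000, p=0.105552:
  k1 = f(0.600000, 0.105552) = 1.916520
  k2 = f(0.750000, 0.393030) = 1.399608
  p ← 0.105552 + 0.3·1.399608 = 0.525434
p(0.9) ≈ 0.5254

0.5254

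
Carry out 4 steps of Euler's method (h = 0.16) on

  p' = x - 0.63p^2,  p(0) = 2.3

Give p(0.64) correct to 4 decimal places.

1.2129

Euler: p_{n+1} = p_n + h·f(x_n, p_n).
x=0.000000, p=2.300000: f=-3.332700 → p ← 2.300000 + 0.16·(-3.332700) = 1.766768
x=0.160000, p=1.766768: f=-1.806526 → p ← 1.766768 + 0.16·(-1.806526) = 1.477724
x=0.320000, p=1.477724: f=-1.055711 → p ← 1.477724 + 0.16·(-1.055711) = 1.308810
x=0.480000, p=1.308810: f=-0.599180 → p ← 1.308810 + 0.16·(-0.599180) = 1.212941
p(0.64) ≈ 1.2129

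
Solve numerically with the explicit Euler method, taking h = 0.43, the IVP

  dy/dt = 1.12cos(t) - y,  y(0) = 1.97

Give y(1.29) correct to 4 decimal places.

Euler: y_{n+1} = y_n + h·f(t_n, y_n).
t=0.000000, y=1.970000: f=-0.850000 → y ← 1.970000 + 0.43·(-0.850000) = 1.604500
t=0.430000, y=1.604500: f=-0.586458 → y ← 1.604500 + 0.43·(-0.586458) = 1.352323
t=0.860000, y=1.352323: f=-0.621593 → y ← 1.352323 + 0.43·(-0.621593) = 1.085038
y(1.29) ≈ 1.0850

1.0850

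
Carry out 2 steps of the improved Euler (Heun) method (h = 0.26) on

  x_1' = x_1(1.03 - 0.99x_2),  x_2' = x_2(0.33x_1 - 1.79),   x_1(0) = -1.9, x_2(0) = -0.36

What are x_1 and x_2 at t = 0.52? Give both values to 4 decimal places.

Heun on (x_1,x_2): k1 = f(t_n, state_n); k2 = f(t_n + h, state_n + h·k1); state_{n+1} = state_n + (h/2)·(k1 + k2).
0.000000: (-1.900000, -0.360000)
  k1 = (-2.634160, 0.870120)
  predictor → (-2.584882, -0.133769)
  k2 = (-3.004747, 0.353552)
  → (-2.633058, -0.200923)
0.260000: (-2.633058, -0.200923)
  k1 = (-3.235800, 0.534235)
  predictor → (-3.474366, -0.062022)
  k2 = (-3.791927, 0.182129)
  → (-3.546662, -0.107795)
(x_1(0.52), x_2(0.52)) ≈ (-3.5467, -0.1078)

-3.5467, -0.1078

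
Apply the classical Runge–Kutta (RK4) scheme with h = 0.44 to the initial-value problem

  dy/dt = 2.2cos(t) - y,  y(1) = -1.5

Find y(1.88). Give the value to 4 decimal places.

-0.5403

RK4: k1 = f(t_n, y_n); k2 = f(t_n + h/2, y_n + (h/2)·k1); k3 = f(t_n + h/2, y_n + (h/2)·k2); k4 = f(t_n + h, y_n + h·k3); y_{n+1} = y_n + (h/6)·(k1 + 2k2 + 2k3 + k4).
t=1.000000, y=-1.500000:
  k1 = f(1.000000, -1.500000) = 2.688665
  k2 = f(1.220000, -0.908494) = 1.664514
  k3 = f(1.220000, -1.133807) = 1.889827
  k4 = f(1.440000, -0.668476) = 0.955408
  y ← -1.500000 + (0.44/6)·(k1 + 2k2 + 2k3 + k4) = -0.711465
t=1.440000, y=-0.711465:
  k1 = f(1.440000, -0.711465) = 0.998397
  k2 = f(1.660000, -0.491817) = 0.295829
  k3 = f(1.660000, -0.646382) = 0.450394
  k4 = f(1.880000, -0.513291) = -0.156169
  y ← -0.711465 + (0.44/6)·(k1 + 2k2 + 2k3 + k4) = -0.540255
y(1.88) ≈ -0.5403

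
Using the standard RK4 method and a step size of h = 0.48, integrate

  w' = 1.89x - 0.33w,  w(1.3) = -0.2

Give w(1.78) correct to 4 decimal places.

RK4: k1 = f(x_n, w_n); k2 = f(x_n + h/2, w_n + (h/2)·k1); k3 = f(x_n + h/2, w_n + (h/2)·k2); k4 = f(x_n + h, w_n + h·k3); w_{n+1} = w_n + (h/6)·(k1 + 2k2 + 2k3 + k4).
x=1.300000, w=-0.200000:
  k1 = f(1.300000, -0.200000) = 2.523000
  k2 = f(1.540000, 0.405520) = 2.776778
  k3 = f(1.540000, 0.466427) = 2.756679
  k4 = f(1.780000, 1.123206) = 2.993542
  w ← -0.200000 + (0.48/6)·(k1 + 2k2 + 2k3 + k4) = 1.126677
w(1.78) ≈ 1.1267

1.1267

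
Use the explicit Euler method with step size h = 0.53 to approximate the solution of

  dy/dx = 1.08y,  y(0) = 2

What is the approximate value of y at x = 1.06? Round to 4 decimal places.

Euler: y_{n+1} = y_n + h·f(x_n, y_n).
x=0.000000, y=2.000000: f=2.160000 → y ← 2.000000 + 0.53·2.160000 = 3.144800
x=0.530000, y=3.144800: f=3.396384 → y ← 3.144800 + 0.53·3.396384 = 4.944884
y(1.06) ≈ 4.9449

4.9449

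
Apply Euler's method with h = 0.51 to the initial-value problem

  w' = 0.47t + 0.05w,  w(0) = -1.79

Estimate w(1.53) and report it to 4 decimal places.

Euler: w_{n+1} = w_n + h·f(t_n, w_n).
t=0.000000, w=-1.790000: f=-0.089500 → w ← -1.790000 + 0.51·(-0.089500) = -1.835645
t=0.510000, w=-1.835645: f=0.147918 → w ← -1.835645 + 0.51·0.147918 = -1.760207
t=1.020000, w=-1.760207: f=0.391390 → w ← -1.760207 + 0.51·0.391390 = -1.560598
w(1.53) ≈ -1.5606

-1.5606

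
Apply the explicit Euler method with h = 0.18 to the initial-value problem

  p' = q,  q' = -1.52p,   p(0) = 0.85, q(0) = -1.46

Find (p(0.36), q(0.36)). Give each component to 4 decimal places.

Euler on (p,q): p_{n+1} = p_n + h·p', q_{n+1} = q_n + h·q'.
0.000000: (0.850000, -1.460000); f=(-1.460000, -1.292000) → (0.587200, -1.692560)
0.180000: (0.587200, -1.692560); f=(-1.692560, -0.892544) → (0.282539, -1.853218)
(p(0.36), q(0.36)) ≈ (0.2825, -1.8532)

0.2825, -1.8532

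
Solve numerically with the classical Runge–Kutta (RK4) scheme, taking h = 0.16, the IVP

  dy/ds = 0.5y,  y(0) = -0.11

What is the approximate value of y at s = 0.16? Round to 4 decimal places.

RK4: k1 = f(s_n, y_n); k2 = f(s_n + h/2, y_n + (h/2)·k1); k3 = f(s_n + h/2, y_n + (h/2)·k2); k4 = f(s_n + h, y_n + h·k3); y_{n+1} = y_n + (h/6)·(k1 + 2k2 + 2k3 + k4).
s=0.000000, y=-0.110000:
  k1 = f(0.000000, -0.110000) = -0.055000
  k2 = f(0.080000, -0.114400) = -0.057200
  k3 = f(0.080000, -0.114576) = -0.057288
  k4 = f(0.160000, -0.119166) = -0.059583
  y ← -0.110000 + (0.16/6)·(k1 + 2k2 + 2k3 + k4) = -0.119162
y(0.16) ≈ -0.1192

-0.1192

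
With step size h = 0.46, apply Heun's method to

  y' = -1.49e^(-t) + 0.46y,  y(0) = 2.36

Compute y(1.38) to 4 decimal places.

2.7291

Heun: k1 = f(t_n, y_n); k2 = f(t_n + h, y_n + h·k1); y_{n+1} = y_n + (h/2)·(k1 + k2).
t=0.000000, y=2.360000:
  k1 = f(0.000000, 2.360000) = -0.404400
  k2 = f(0.460000, 2.173976) = 0.059416
  y ← 2.360000 + (0.46/2)·(-0.404400 + 0.059416) = 2.280654
t=0.460000, y=2.280654:
  k1 = f(0.460000, 2.280654) = 0.108488
  k2 = f(0.920000, 2.330558) = 0.478263
  y ← 2.280654 + (0.46/2)·(0.108488 + 0.478263) = 2.415607
t=0.920000, y=2.415607:
  k1 = f(0.920000, 2.415607) = 0.517386
  k2 = f(1.380000, 2.653604) = 0.845806
  y ← 2.415607 + (0.46/2)·(0.517386 + 0.845806) = 2.729141
y(1.38) ≈ 2.7291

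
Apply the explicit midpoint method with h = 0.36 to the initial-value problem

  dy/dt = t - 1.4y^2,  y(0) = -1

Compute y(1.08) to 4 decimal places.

-48.1082

Midpoint: k1 = f(t_n, y_n); k2 = f(t_n + h/2, y_n + (h/2)·k1); y_{n+1} = y_n + h·k2.
t=0.000000, y=-1.000000:
  k1 = f(0.000000, -1.000000) = -1.400000
  k2 = f(0.180000, -1.252000) = -2.014506
  y ← -1.000000 + 0.36·(-2.014506) = -1.725222
t=0.360000, y=-1.725222:
  k1 = f(0.360000, -1.725222) = -3.806947
  k2 = f(0.540000, -2.410473) = -7.594529
  y ← -1.725222 + 0.36·(-7.594529) = -4.459252
t=0.720000, y=-4.459252:
  k1 = f(0.720000, -4.459252) = -27.118906
  k2 = f(0.900000, -9.340656) = -121.246984
  y ← -4.459252 + 0.36·(-121.246984) = -48.108167
y(1.08) ≈ -48.1082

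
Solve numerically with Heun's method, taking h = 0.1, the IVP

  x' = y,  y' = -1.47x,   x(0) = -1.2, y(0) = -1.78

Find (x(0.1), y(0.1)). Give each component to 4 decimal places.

-1.3692, -1.5905

Heun on (x,y): k1 = f(t_n, state_n); k2 = f(t_n + h, state_n + h·k1); state_{n+1} = state_n + (h/2)·(k1 + k2).
0.000000: (-1.200000, -1.780000)
  k1 = (-1.780000, 1.764000)
  predictor → (-1.378000, -1.603600)
  k2 = (-1.603600, 2.025660)
  → (-1.369180, -1.590517)
(x(0.1), y(0.1)) ≈ (-1.3692, -1.5905)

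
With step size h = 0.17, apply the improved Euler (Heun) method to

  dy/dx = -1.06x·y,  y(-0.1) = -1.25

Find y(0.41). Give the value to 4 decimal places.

-1.1492

Heun: k1 = f(x_n, y_n); k2 = f(x_n + h, y_n + h·k1); y_{n+1} = y_n + (h/2)·(k1 + k2).
x=-0.100000, y=-1.250000:
  k1 = f(-0.100000, -1.250000) = -0.132500
  k2 = f(0.070000, -1.272525) = 0.094421
  y ← -1.250000 + (0.17/2)·(-0.132500 + 0.094421) = -1.253237
x=0.070000, y=-1.253237:
  k1 = f(0.070000, -1.253237) = 0.092990
  k2 = f(0.240000, -1.237428) = 0.314802
  y ← -1.253237 + (0.17/2)·(0.092990 + 0.314802) = -1.218574
x=0.240000, y=-1.218574:
  k1 = f(0.240000, -1.218574) = 0.310005
  k2 = f(0.410000, -1.165873) = 0.506689
  y ← -1.218574 + (0.17/2)·(0.310005 + 0.506689) = -1.149155
y(0.41) ≈ -1.1492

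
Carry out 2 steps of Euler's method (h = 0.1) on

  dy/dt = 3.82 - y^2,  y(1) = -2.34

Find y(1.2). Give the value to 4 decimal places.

-2.7513

Euler: y_{n+1} = y_n + h·f(t_n, y_n).
t=1.000000, y=-2.340000: f=-1.655600 → y ← -2.340000 + 0.1·(-1.655600) = -2.505560
t=1.100000, y=-2.505560: f=-2.457831 → y ← -2.505560 + 0.1·(-2.457831) = -2.751343
y(1.2) ≈ -2.7513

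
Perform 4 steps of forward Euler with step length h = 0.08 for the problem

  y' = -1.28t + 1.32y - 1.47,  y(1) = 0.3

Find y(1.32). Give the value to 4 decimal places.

-0.6339

Euler: y_{n+1} = y_n + h·f(t_n, y_n).
t=1.000000, y=0.300000: f=-2.354000 → y ← 0.300000 + 0.08·(-2.354000) = 0.111680
t=1.080000, y=0.111680: f=-2.704982 → y ← 0.111680 + 0.08·(-2.704982) = -0.104719
t=1.160000, y=-0.104719: f=-3.093029 → y ← -0.104719 + 0.08·(-3.093029) = -0.352161
t=1.240000, y=-0.352161: f=-3.522052 → y ← -0.352161 + 0.08·(-3.522052) = -0.633925
y(1.32) ≈ -0.6339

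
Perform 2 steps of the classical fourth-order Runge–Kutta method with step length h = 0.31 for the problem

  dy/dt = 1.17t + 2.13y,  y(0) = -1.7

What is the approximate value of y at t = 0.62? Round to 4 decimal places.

RK4: k1 = f(t_n, y_n); k2 = f(t_n + h/2, y_n + (h/2)·k1); k3 = f(t_n + h/2, y_n + (h/2)·k2); k4 = f(t_n + h, y_n + h·k3); y_{n+1} = y_n + (h/6)·(k1 + 2k2 + 2k3 + k4).
t=0.000000, y=-1.700000:
  k1 = f(0.000000, -1.700000) = -3.621000
  k2 = f(0.155000, -2.261255) = -4.635123
  k3 = f(0.155000, -2.418444) = -4.969936
  k4 = f(0.310000, -3.240680) = -6.539949
  y ← -1.700000 + (0.31/6)·(k1 + 2k2 + 2k3 + k4) = -3.217505
t=0.310000, y=-3.217505:
  k1 = f(0.310000, -3.217505) = -6.490586
  k2 = f(0.465000, -4.223546) = -8.452103
  k3 = f(0.465000, -4.527581) = -9.099698
  k4 = f(0.620000, -6.038411) = -12.136416
  y ← -3.217505 + (0.31/6)·(k1 + 2k2 + 2k3 + k4) = -5.993586
y(0.62) ≈ -5.9936

-5.9936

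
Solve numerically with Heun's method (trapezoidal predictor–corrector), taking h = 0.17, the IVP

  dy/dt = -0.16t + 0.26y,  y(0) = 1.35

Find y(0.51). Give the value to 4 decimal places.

Heun: k1 = f(t_n, y_n); k2 = f(t_n + h, y_n + h·k1); y_{n+1} = y_n + (h/2)·(k1 + k2).
t=0.000000, y=1.350000:
  k1 = f(0.000000, 1.350000) = 0.351000
  k2 = f(0.170000, 1.409670) = 0.339314
  y ← 1.350000 + (0.17/2)·(0.351000 + 0.339314) = 1.408677
t=0.170000, y=1.408677:
  k1 = f(0.170000, 1.408677) = 0.339056
  k2 = f(0.340000, 1.466316) = 0.326842
  y ← 1.408677 + (0.17/2)·(0.339056 + 0.326842) = 1.465278
t=0.340000, y=1.465278:
  k1 = f(0.340000, 1.465278) = 0.326572
  k2 = f(0.510000, 1.520795) = 0.313807
  y ← 1.465278 + (0.17/2)·(0.326572 + 0.313807) = 1.519710
y(0.51) ≈ 1.5197

1.5197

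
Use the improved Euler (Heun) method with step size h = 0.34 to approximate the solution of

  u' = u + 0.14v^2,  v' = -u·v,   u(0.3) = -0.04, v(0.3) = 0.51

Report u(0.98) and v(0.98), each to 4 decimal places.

-0.0426, 0.5245

Heun on (u,v): k1 = f(x_n, state_n); k2 = f(x_n + h, state_n + h·k1); state_{n+1} = state_n + (h/2)·(k1 + k2).
0.300000: (-0.040000, 0.510000)
  k1 = (-0.003586, 0.020400)
  predictor → (-0.041219, 0.516936)
  k2 = (-0.003808, 0.021308)
  → (-0.041257, 0.517090)
0.640000: (-0.041257, 0.517090)
  k1 = (-0.003823, 0.021334)
  predictor → (-0.042557, 0.524344)
  k2 = (-0.004066, 0.022314)
  → (-0.042598, 0.524510)
(u(0.98), v(0.98)) ≈ (-0.0426, 0.5245)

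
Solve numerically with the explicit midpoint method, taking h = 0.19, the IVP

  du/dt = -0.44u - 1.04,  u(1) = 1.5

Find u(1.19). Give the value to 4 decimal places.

1.1905

Midpoint: k1 = f(t_n, u_n); k2 = f(t_n + h/2, u_n + (h/2)·k1); u_{n+1} = u_n + h·k2.
t=1.000000, u=1.500000:
  k1 = f(1.000000, 1.500000) = -1.700000
  k2 = f(1.095000, 1.338500) = -1.628940
  u ← 1.500000 + 0.19·(-1.628940) = 1.190501
u(1.19) ≈ 1.1905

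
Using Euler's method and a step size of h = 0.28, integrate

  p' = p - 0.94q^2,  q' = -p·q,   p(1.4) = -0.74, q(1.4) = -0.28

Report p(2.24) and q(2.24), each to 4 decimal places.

Euler on (p,q): p_{n+1} = p_n + h·p', q_{n+1} = q_n + h·q'.
1.400000: (-0.740000, -0.280000); f=(-0.813696, -0.207200) → (-0.967835, -0.338016)
1.680000: (-0.967835, -0.338016); f=(-1.075234, -0.327144) → (-1.268901, -0.429616)
1.960000: (-1.268901, -0.429616); f=(-1.442396, -0.545140) → (-1.672772, -0.582255)
(p(2.24), q(2.24)) ≈ (-1.6728, -0.5823)

-1.6728, -0.5823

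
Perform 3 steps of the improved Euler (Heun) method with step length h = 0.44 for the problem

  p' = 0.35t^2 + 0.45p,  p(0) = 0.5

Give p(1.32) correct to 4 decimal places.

1.2246

Heun: k1 = f(t_n, p_n); k2 = f(t_n + h, p_n + h·k1); p_{n+1} = p_n + (h/2)·(k1 + k2).
t=0.000000, p=0.500000:
  k1 = f(0.000000, 0.500000) = 0.225000
  k2 = f(0.440000, 0.599000) = 0.337310
  p ← 0.500000 + (0.44/2)·(0.225000 + 0.337310) = 0.623708
t=0.440000, p=0.623708:
  k1 = f(0.440000, 0.623708) = 0.348429
  k2 = f(0.880000, 0.777017) = 0.620698
  p ← 0.623708 + (0.44/2)·(0.348429 + 0.620698) = 0.836916
t=0.880000, p=0.836916:
  k1 = f(0.880000, 0.836916) = 0.647652
  k2 = f(1.320000, 1.121883) = 1.114687
  p ← 0.836916 + (0.44/2)·(0.647652 + 1.114687) = 1.224631
p(1.32) ≈ 1.2246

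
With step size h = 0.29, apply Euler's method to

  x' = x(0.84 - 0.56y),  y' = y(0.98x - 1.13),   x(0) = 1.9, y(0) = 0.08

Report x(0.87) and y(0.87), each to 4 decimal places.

3.5098, 0.1929

Euler on (x,y): x_{n+1} = x_n + h·x', y_{n+1} = y_n + h·y'.
0.000000: (1.900000, 0.080000); f=(1.510880, 0.058560) → (2.338155, 0.096982)
0.290000: (2.338155, 0.096982); f=(1.837065, 0.112635) → (2.870904, 0.129646)
0.580000: (2.870904, 0.129646); f=(2.203126, 0.218258) → (3.509811, 0.192941)
(x(0.87), y(0.87)) ≈ (3.5098, 0.1929)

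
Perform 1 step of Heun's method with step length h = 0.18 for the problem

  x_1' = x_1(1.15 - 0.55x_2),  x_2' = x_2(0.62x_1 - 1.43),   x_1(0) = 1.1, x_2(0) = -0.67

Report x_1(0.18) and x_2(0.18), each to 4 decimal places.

1.4355, -0.5956

Heun on (x_1,x_2): k1 = f(t_n, state_n); k2 = f(t_n + h, state_n + h·k1); state_{n+1} = state_n + (h/2)·(k1 + k2).
0.000000: (1.100000, -0.670000)
  k1 = (1.670350, 0.501160)
  predictor → (1.400663, -0.579791)
  k2 = (2.057413, 0.325604)
  → (1.435499, -0.595591)
(x_1(0.18), x_2(0.18)) ≈ (1.4355, -0.5956)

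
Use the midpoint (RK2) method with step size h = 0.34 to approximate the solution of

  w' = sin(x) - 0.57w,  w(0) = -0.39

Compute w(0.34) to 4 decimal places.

Midpoint: k1 = f(x_n, w_n); k2 = f(x_n + h/2, w_n + (h/2)·k1); w_{n+1} = w_n + h·k2.
x=0.000000, w=-0.390000:
  k1 = f(0.000000, -0.390000) = 0.222300
  k2 = f(0.170000, -0.352209) = 0.369941
  w ← -0.390000 + 0.34·0.369941 = -0.264220
w(0.34) ≈ -0.2642

-0.2642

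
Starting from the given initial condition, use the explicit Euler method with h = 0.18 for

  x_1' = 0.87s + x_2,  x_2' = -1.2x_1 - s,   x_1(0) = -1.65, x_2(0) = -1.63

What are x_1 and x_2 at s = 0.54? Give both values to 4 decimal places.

-2.2476, -0.4878

Euler on (x_1,x_2): x_1_{n+1} = x_1_n + h·x_1', x_2_{n+1} = x_2_n + h·x_2'.
0.000000: (-1.650000, -1.630000); f=(-1.630000, 1.980000) → (-1.943400, -1.273600)
0.180000: (-1.943400, -1.273600); f=(-1.117000, 2.152080) → (-2.144460, -0.886226)
0.360000: (-2.144460, -0.886226); f=(-0.573026, 2.213352) → (-2.247605, -0.487822)
(x_1(0.54), x_2(0.54)) ≈ (-2.2476, -0.4878)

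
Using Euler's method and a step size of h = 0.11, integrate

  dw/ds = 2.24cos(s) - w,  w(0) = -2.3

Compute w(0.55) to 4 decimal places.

Euler: w_{n+1} = w_n + h·f(s_n, w_n).
s=0.000000, w=-2.300000: f=4.540000 → w ← -2.300000 + 0.11·4.540000 = -1.800600
s=0.110000, w=-1.800600: f=4.027062 → w ← -1.800600 + 0.11·4.027062 = -1.357623
s=0.220000, w=-1.357623: f=3.543634 → w ← -1.357623 + 0.11·3.543634 = -0.967824
s=0.330000, w=-0.967824: f=3.086958 → w ← -0.967824 + 0.11·3.086958 = -0.628258
s=0.440000, w=-0.628258: f=2.654902 → w ← -0.628258 + 0.11·2.654902 = -0.336219
w(0.55) ≈ -0.3362

-0.3362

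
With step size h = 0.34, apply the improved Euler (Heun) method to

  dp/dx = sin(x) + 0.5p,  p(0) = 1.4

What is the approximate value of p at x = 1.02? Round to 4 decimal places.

Heun: k1 = f(x_n, p_n); k2 = f(x_n + h, p_n + h·k1); p_{n+1} = p_n + (h/2)·(k1 + k2).
x=0.000000, p=1.400000:
  k1 = f(0.000000, 1.400000) = 0.700000
  k2 = f(0.340000, 1.638000) = 1.152487
  p ← 1.400000 + (0.34/2)·(0.700000 + 1.152487) = 1.714923
x=0.340000, p=1.714923:
  k1 = f(0.340000, 1.714923) = 1.190948
  k2 = f(0.680000, 2.119845) = 1.688716
  p ← 1.714923 + (0.34/2)·(1.190948 + 1.688716) = 2.204466
x=0.680000, p=2.204466:
  k1 = f(0.680000, 2.204466) = 1.731026
  k2 = f(1.020000, 2.793015) = 2.248615
  p ← 2.204466 + (0.34/2)·(1.731026 + 2.248615) = 2.881005
p(1.02) ≈ 2.8810

2.8810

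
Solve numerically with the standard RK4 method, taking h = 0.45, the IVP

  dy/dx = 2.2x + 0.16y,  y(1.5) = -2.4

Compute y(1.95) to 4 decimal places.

-0.8112

RK4: k1 = f(x_n, y_n); k2 = f(x_n + h/2, y_n + (h/2)·k1); k3 = f(x_n + h/2, y_n + (h/2)·k2); k4 = f(x_n + h, y_n + h·k3); y_{n+1} = y_n + (h/6)·(k1 + 2k2 + 2k3 + k4).
x=1.500000, y=-2.400000:
  k1 = f(1.500000, -2.400000) = 2.916000
  k2 = f(1.725000, -1.743900) = 3.515976
  k3 = f(1.725000, -1.608905) = 3.537575
  k4 = f(1.950000, -0.808091) = 4.160705
  y ← -2.400000 + (0.45/6)·(k1 + 2k2 + 2k3 + k4) = -0.811214
y(1.95) ≈ -0.8112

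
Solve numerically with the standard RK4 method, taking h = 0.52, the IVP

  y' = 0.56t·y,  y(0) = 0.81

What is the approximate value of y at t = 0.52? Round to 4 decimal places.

RK4: k1 = f(t_n, y_n); k2 = f(t_n + h/2, y_n + (h/2)·k1); k3 = f(t_n + h/2, y_n + (h/2)·k2); k4 = f(t_n + h, y_n + h·k3); y_{n+1} = y_n + (h/6)·(k1 + 2k2 + 2k3 + k4).
t=0.000000, y=0.810000:
  k1 = f(0.000000, 0.810000) = 0.000000
  k2 = f(0.260000, 0.810000) = 0.117936
  k3 = f(0.260000, 0.840663) = 0.122401
  k4 = f(0.520000, 0.873648) = 0.254406
  y ← 0.810000 + (0.52/6)·(k1 + 2k2 + 2k3 + k4) = 0.873707
y(0.52) ≈ 0.8737

0.8737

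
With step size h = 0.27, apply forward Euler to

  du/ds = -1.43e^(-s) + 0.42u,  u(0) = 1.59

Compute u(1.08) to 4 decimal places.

1.1229

Euler: u_{n+1} = u_n + h·f(s_n, u_n).
s=0.000000, u=1.590000: f=-0.762200 → u ← 1.590000 + 0.27·(-0.762200) = 1.384206
s=0.270000, u=1.384206: f=-0.510266 → u ← 1.384206 + 0.27·(-0.510266) = 1.246434
s=0.540000, u=1.246434: f=-0.309828 → u ← 1.246434 + 0.27·(-0.309828) = 1.162781
s=0.810000, u=1.162781: f=-0.147779 → u ← 1.162781 + 0.27·(-0.147779) = 1.122880
u(1.08) ≈ 1.1229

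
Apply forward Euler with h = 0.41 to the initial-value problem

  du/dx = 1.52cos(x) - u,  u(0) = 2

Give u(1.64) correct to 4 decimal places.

Euler: u_{n+1} = u_n + h·f(x_n, u_n).
x=0.000000, u=2.000000: f=-0.480000 → u ← 2.000000 + 0.41·(-0.480000) = 1.803200
x=0.410000, u=1.803200: f=-0.409176 → u ← 1.803200 + 0.41·(-0.409176) = 1.635438
x=0.820000, u=1.635438: f=-0.598461 → u ← 1.635438 + 0.41·(-0.598461) = 1.390068
x=1.230000, u=1.390068: f=-0.882027 → u ← 1.390068 + 0.41·(-0.882027) = 1.028437
u(1.64) ≈ 1.0284

1.0284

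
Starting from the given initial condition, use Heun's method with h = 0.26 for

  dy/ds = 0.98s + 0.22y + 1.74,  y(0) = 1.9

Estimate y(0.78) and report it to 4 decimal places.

Heun: k1 = f(s_n, y_n); k2 = f(s_n + h, y_n + h·k1); y_{n+1} = y_n + (h/2)·(k1 + k2).
s=0.000000, y=1.900000:
  k1 = f(0.000000, 1.900000) = 2.158000
  k2 = f(0.260000, 2.461080) = 2.536238
  y ← 1.900000 + (0.26/2)·(2.158000 + 2.536238) = 2.510251
s=0.260000, y=2.510251:
  k1 = f(0.260000, 2.510251) = 2.547055
  k2 = f(0.520000, 3.172485) = 2.947547
  y ← 2.510251 + (0.26/2)·(2.547055 + 2.947547) = 3.224549
s=0.520000, y=3.224549:
  k1 = f(0.520000, 3.224549) = 2.959001
  k2 = f(0.780000, 3.993889) = 3.383056
  y ← 3.224549 + (0.26/2)·(2.959001 + 3.383056) = 4.049016
y(0.78) ≈ 4.0490

4.0490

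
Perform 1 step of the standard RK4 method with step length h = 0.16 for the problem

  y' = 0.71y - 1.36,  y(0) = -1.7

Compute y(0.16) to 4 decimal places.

RK4: k1 = f(x_n, y_n); k2 = f(x_n + h/2, y_n + (h/2)·k1); k3 = f(x_n + h/2, y_n + (h/2)·k2); k4 = f(x_n + h, y_n + h·k3); y_{n+1} = y_n + (h/6)·(k1 + 2k2 + 2k3 + k4).
x=0.000000, y=-1.700000:
  k1 = f(0.000000, -1.700000) = -2.567000
  k2 = f(0.080000, -1.905360) = -2.712806
  k3 = f(0.080000, -1.917024) = -2.721087
  k4 = f(0.160000, -2.135374) = -2.876116
  y ← -1.700000 + (0.16/6)·(k1 + 2k2 + 2k3 + k4) = -2.134957
y(0.16) ≈ -2.1350

-2.1350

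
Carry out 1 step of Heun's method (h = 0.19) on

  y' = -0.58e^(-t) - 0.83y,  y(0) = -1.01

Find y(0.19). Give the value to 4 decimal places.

-0.9553

Heun: k1 = f(t_n, y_n); k2 = f(t_n + h, y_n + h·k1); y_{n+1} = y_n + (h/2)·(k1 + k2).
t=0.000000, y=-1.010000:
  k1 = f(0.000000, -1.010000) = 0.258300
  k2 = f(0.190000, -0.960923) = 0.317930
  y ← -1.010000 + (0.19/2)·(0.258300 + 0.317930) = -0.955258
y(0.19) ≈ -0.9553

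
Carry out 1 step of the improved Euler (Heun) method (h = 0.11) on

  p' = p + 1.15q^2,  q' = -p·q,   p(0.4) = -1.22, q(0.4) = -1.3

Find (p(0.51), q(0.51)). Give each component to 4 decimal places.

Heun on (p,q): k1 = f(x_n, state_n); k2 = f(x_n + h, state_n + h·k1); state_{n+1} = state_n + (h/2)·(k1 + k2).
0.400000: (-1.220000, -1.300000)
  k1 = (0.723500, -1.586000)
  predictor → (-1.140415, -1.474460)
  k2 = (1.359722, -1.681496)
  → (-1.105423, -1.479712)
(p(0.51), q(0.51)) ≈ (-1.1054, -1.4797)

-1.1054, -1.4797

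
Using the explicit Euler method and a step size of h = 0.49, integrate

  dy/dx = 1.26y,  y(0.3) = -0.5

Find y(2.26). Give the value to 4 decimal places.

Euler: y_{n+1} = y_n + h·f(x_n, y_n).
x=0.300000, y=-0.500000: f=-0.630000 → y ← -0.500000 + 0.49·(-0.630000) = -0.808700
x=0.790000, y=-0.808700: f=-1.018962 → y ← -0.808700 + 0.49·(-1.018962) = -1.307991
x=1.280000, y=-1.307991: f=-1.648069 → y ← -1.307991 + 0.49·(-1.648069) = -2.115545
x=1.770000, y=-2.115545: f=-2.665587 → y ← -2.115545 + 0.49·(-2.665587) = -3.421683
y(2.26) ≈ -3.4217

-3.4217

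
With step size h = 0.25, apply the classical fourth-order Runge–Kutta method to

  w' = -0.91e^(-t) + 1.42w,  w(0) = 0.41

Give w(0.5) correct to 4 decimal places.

0.2971

RK4: k1 = f(t_n, w_n); k2 = f(t_n + h/2, w_n + (h/2)·k1); k3 = f(t_n + h/2, w_n + (h/2)·k2); k4 = f(t_n + h, w_n + h·k3); w_{n+1} = w_n + (h/6)·(k1 + 2k2 + 2k3 + k4).
t=0.000000, w=0.410000:
  k1 = f(0.000000, 0.410000) = -0.327800
  k2 = f(0.125000, 0.369025) = -0.279057
  k3 = f(0.125000, 0.375118) = -0.270405
  k4 = f(0.250000, 0.342399) = -0.222502
  w ← 0.410000 + (0.25/6)·(k1 + 2k2 + 2k3 + k4) = 0.341282
t=0.250000, w=0.341282:
  k1 = f(0.250000, 0.341282) = -0.224088
  k2 = f(0.375000, 0.313271) = -0.180588
  k3 = f(0.375000, 0.318709) = -0.172867
  k4 = f(0.500000, 0.298066) = -0.128690
  w ← 0.341282 + (0.25/6)·(k1 + 2k2 + 2k3 + k4) = 0.297129
w(0.5) ≈ 0.2971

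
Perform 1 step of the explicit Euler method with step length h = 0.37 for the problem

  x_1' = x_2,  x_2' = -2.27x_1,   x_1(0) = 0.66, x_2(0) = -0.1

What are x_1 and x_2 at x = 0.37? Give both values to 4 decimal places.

Euler on (x_1,x_2): x_1_{n+1} = x_1_n + h·x_1', x_2_{n+1} = x_2_n + h·x_2'.
0.000000: (0.660000, -0.100000); f=(-0.100000, -1.498200) → (0.623000, -0.654334)
(x_1(0.37), x_2(0.37)) ≈ (0.6230, -0.6543)

0.6230, -0.6543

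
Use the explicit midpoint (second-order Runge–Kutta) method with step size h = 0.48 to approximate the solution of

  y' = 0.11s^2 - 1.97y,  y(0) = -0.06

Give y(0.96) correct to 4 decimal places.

0.0081

Midpoint: k1 = f(s_n, y_n); k2 = f(s_n + h/2, y_n + (h/2)·k1); y_{n+1} = y_n + h·k2.
s=0.000000, y=-0.060000:
  k1 = f(0.000000, -0.060000) = 0.118200
  k2 = f(0.240000, -0.031632) = 0.068651
  y ← -0.060000 + 0.48·0.068651 = -0.027048
s=0.480000, y=-0.027048:
  k1 = f(0.480000, -0.027048) = 0.078628
  k2 = f(0.720000, -0.008177) = 0.073132
  y ← -0.027048 + 0.48·0.073132 = 0.008056
y(0.96) ≈ 0.0081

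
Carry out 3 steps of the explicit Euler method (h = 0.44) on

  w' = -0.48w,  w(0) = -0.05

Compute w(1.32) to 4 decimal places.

Euler: w_{n+1} = w_n + h·f(t_n, w_n).
t=0.000000, w=-0.050000: f=0.024000 → w ← -0.050000 + 0.44·0.024000 = -0.039440
t=0.440000, w=-0.039440: f=0.018931 → w ← -0.039440 + 0.44·0.018931 = -0.031110
t=0.880000, w=-0.031110: f=0.014933 → w ← -0.031110 + 0.44·0.014933 = -0.024540
w(1.32) ≈ -0.0245

-0.0245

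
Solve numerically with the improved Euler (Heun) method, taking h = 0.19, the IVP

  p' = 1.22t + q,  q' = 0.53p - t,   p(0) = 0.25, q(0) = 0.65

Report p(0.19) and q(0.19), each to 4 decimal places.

Heun on (p,q): k1 = f(t_n, state_n); k2 = f(t_n + h, state_n + h·k1); state_{n+1} = state_n + (h/2)·(k1 + k2).
0.000000: (0.250000, 0.650000)
  k1 = (0.650000, 0.132500)
  predictor → (0.373500, 0.675175)
  k2 = (0.906975, 0.007955)
  → (0.397913, 0.663343)
(p(0.19), q(0.19)) ≈ (0.3979, 0.6633)

0.3979, 0.6633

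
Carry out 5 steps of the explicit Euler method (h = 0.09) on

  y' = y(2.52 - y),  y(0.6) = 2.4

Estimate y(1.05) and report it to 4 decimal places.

Euler: y_{n+1} = y_n + h·f(t_n, y_n).
t=0.600000, y=2.400000: f=0.288000 → y ← 2.400000 + 0.09·0.288000 = 2.425920
t=0.690000, y=2.425920: f=0.228231 → y ← 2.425920 + 0.09·0.228231 = 2.446461
t=0.780000, y=2.446461: f=0.179911 → y ← 2.446461 + 0.09·0.179911 = 2.462653
t=0.870000, y=2.462653: f=0.141226 → y ← 2.462653 + 0.09·0.141226 = 2.475363
t=0.960000, y=2.475363: f=0.110493 → y ← 2.475363 + 0.09·0.110493 = 2.485307
y(1.05) ≈ 2.4853

2.4853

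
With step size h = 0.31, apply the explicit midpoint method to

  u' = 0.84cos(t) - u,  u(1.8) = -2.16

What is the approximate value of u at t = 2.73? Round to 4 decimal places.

-1.2136

Midpoint: k1 = f(t_n, u_n); k2 = f(t_n + h/2, u_n + (h/2)·k1); u_{n+1} = u_n + h·k2.
t=1.800000, u=-2.160000:
  k1 = f(1.800000, -2.160000) = 1.969150
  k2 = f(1.955000, -1.854782) = 1.539932
  u ← -2.160000 + 0.31·1.539932 = -1.682621
t=2.110000, u=-1.682621:
  k1 = f(2.110000, -1.682621) = 1.251321
  k2 = f(2.265000, -1.488666) = 0.951257
  u ← -1.682621 + 0.31·0.951257 = -1.387732
t=2.420000, u=-1.387732:
  k1 = f(2.420000, -1.387732) = 0.757098
  k2 = f(2.575000, -1.270381) = 0.561644
  u ← -1.387732 + 0.31·0.561644 = -1.213622
u(2.73) ≈ -1.2136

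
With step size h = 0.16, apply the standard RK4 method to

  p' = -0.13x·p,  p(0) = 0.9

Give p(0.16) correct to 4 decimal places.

RK4: k1 = f(x_n, p_n); k2 = f(x_n + h/2, p_n + (h/2)·k1); k3 = f(x_n + h/2, p_n + (h/2)·k2); k4 = f(x_n + h, p_n + h·k3); p_{n+1} = p_n + (h/6)·(k1 + 2k2 + 2k3 + k4).
x=0.000000, p=0.900000:
  k1 = f(0.000000, 0.900000) = 0.000000
  k2 = f(0.080000, 0.900000) = -0.009360
  k3 = f(0.080000, 0.899251) = -0.009352
  k4 = f(0.160000, 0.898504) = -0.018689
  p ← 0.900000 + (0.16/6)·(k1 + 2k2 + 2k3 + k4) = 0.898504
p(0.16) ≈ 0.8985

0.8985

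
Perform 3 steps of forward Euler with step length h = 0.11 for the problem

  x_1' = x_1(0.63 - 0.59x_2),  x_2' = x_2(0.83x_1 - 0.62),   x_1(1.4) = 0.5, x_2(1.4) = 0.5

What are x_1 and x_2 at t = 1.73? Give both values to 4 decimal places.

Euler on (x_1,x_2): x_1_{n+1} = x_1_n + h·x_1', x_2_{n+1} = x_2_n + h·x_2'.
1.400000: (0.500000, 0.500000); f=(0.167500, -0.102500) → (0.518425, 0.488725)
1.510000: (0.518425, 0.488725); f=(0.177121, -0.092715) → (0.537908, 0.478526)
1.620000: (0.537908, 0.478526); f=(0.187014, -0.083042) → (0.558480, 0.469392)
(x_1(1.73), x_2(1.73)) ≈ (0.5585, 0.4694)

0.5585, 0.4694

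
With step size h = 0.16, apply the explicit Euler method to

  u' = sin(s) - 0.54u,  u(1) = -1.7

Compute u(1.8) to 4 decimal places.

Euler: u_{n+1} = u_n + h·f(s_n, u_n).
s=1.000000, u=-1.700000: f=1.759471 → u ← -1.700000 + 0.16·1.759471 = -1.418485
s=1.160000, u=-1.418485: f=1.682785 → u ← -1.418485 + 0.16·1.682785 = -1.149239
s=1.320000, u=-1.149239: f=1.589304 → u ← -1.149239 + 0.16·1.589304 = -0.894950
s=1.480000, u=-0.894950: f=1.479154 → u ← -0.894950 + 0.16·1.479154 = -0.658286
s=1.640000, u=-0.658286: f=1.353081 → u ← -0.658286 + 0.16·1.353081 = -0.441793
u(1.8) ≈ -0.4418

-0.4418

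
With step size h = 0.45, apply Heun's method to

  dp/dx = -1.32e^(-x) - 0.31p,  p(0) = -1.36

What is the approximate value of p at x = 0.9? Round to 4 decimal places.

-1.7008

Heun: k1 = f(x_n, p_n); k2 = f(x_n + h, p_n + h·k1); p_{n+1} = p_n + (h/2)·(k1 + k2).
x=0.000000, p=-1.360000:
  k1 = f(0.000000, -1.360000) = -0.898400
  k2 = f(0.450000, -1.764280) = -0.294742
  p ← -1.360000 + (0.45/2)·(-0.898400 + (-0.294742)) = -1.628457
x=0.450000, p=-1.628457:
  k1 = f(0.450000, -1.628457) = -0.336847
  k2 = f(0.900000, -1.780038) = 0.015140
  p ← -1.628457 + (0.45/2)·(-0.336847 + 0.015140) = -1.700841
p(0.9) ≈ -1.7008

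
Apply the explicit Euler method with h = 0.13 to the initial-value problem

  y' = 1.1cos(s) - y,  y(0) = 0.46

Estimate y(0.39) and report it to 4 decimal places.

Euler: y_{n+1} = y_n + h·f(s_n, y_n).
s=0.000000, y=0.460000: f=0.640000 → y ← 0.460000 + 0.13·0.640000 = 0.543200
s=0.130000, y=0.543200: f=0.547518 → y ← 0.543200 + 0.13·0.547518 = 0.614377
s=0.260000, y=0.614377: f=0.448652 → y ← 0.614377 + 0.13·0.448652 = 0.672702
y(0.39) ≈ 0.6727

0.6727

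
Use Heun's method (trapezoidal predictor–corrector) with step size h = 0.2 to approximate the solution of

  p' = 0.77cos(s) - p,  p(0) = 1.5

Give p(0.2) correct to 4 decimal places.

1.3671

Heun: k1 = f(s_n, p_n); k2 = f(s_n + h, p_n + h·k1); p_{n+1} = p_n + (h/2)·(k1 + k2).
s=0.000000, p=1.500000:
  k1 = f(0.000000, 1.500000) = -0.730000
  k2 = f(0.200000, 1.354000) = -0.599349
  p ← 1.500000 + (0.2/2)·(-0.730000 + (-0.599349)) = 1.367065
p(0.2) ≈ 1.3671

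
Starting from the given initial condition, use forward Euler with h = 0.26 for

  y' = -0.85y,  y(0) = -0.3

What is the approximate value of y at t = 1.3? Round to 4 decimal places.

-0.0861

Euler: y_{n+1} = y_n + h·f(t_n, y_n).
t=0.000000, y=-0.300000: f=0.255000 → y ← -0.300000 + 0.26·0.255000 = -0.233700
t=0.260000, y=-0.233700: f=0.198645 → y ← -0.233700 + 0.26·0.198645 = -0.182052
t=0.520000, y=-0.182052: f=0.154744 → y ← -0.182052 + 0.26·0.154744 = -0.141819
t=0.780000, y=-0.141819: f=0.120546 → y ← -0.141819 + 0.26·0.120546 = -0.110477
t=1.040000, y=-0.110477: f=0.093905 → y ← -0.110477 + 0.26·0.093905 = -0.086061
y(1.3) ≈ -0.0861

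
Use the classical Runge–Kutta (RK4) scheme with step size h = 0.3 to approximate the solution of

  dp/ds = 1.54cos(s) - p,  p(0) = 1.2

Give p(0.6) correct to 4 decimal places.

1.3062

RK4: k1 = f(s_n, p_n); k2 = f(s_n + h/2, p_n + (h/2)·k1); k3 = f(s_n + h/2, p_n + (h/2)·k2); k4 = f(s_n + h, p_n + h·k3); p_{n+1} = p_n + (h/6)·(k1 + 2k2 + 2k3 + k4).
s=0.000000, p=1.200000:
  k1 = f(0.000000, 1.200000) = 0.340000
  k2 = f(0.150000, 1.251000) = 0.271707
  k3 = f(0.150000, 1.240756) = 0.281951
  k4 = f(0.300000, 1.284585) = 0.186633
  p ← 1.200000 + (0.3/6)·(k1 + 2k2 + 2k3 + k4) = 1.281698
s=0.300000, p=1.281698:
  k1 = f(0.300000, 1.281698) = 0.189521
  k2 = f(0.450000, 1.310126) = 0.076563
  k3 = f(0.450000, 1.293182) = 0.093507
  k4 = f(0.600000, 1.309749) = -0.038733
  p ← 1.281698 + (0.3/6)·(k1 + 2k2 + 2k3 + k4) = 1.306244
p(0.6) ≈ 1.3062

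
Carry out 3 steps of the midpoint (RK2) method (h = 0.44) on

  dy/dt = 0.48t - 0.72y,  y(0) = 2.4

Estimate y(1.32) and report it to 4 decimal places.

1.2660

Midpoint: k1 = f(t_n, y_n); k2 = f(t_n + h/2, y_n + (h/2)·k1); y_{n+1} = y_n + h·k2.
t=0.000000, y=2.400000:
  k1 = f(0.000000, 2.400000) = -1.728000
  k2 = f(0.220000, 2.019840) = -1.348685
  y ← 2.400000 + 0.44·(-1.348685) = 1.806579
t=0.440000, y=1.806579:
  k1 = f(0.440000, 1.806579) = -1.089537
  k2 = f(0.660000, 1.566881) = -0.811354
  y ← 1.806579 + 0.44·(-0.811354) = 1.449583
t=0.880000, y=1.449583:
  k1 = f(0.880000, 1.449583) = -0.621300
  k2 = f(1.100000, 1.312897) = -0.417286
  y ← 1.449583 + 0.44·(-0.417286) = 1.265977
y(1.32) ≈ 1.2660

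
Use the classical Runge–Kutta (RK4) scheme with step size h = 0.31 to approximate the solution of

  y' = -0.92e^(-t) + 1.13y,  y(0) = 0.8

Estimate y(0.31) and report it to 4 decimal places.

RK4: k1 = f(t_n, y_n); k2 = f(t_n + h/2, y_n + (h/2)·k1); k3 = f(t_n + h/2, y_n + (h/2)·k2); k4 = f(t_n + h, y_n + h·k3); y_{n+1} = y_n + (h/6)·(k1 + 2k2 + 2k3 + k4).
t=0.000000, y=0.800000:
  k1 = f(0.000000, 0.800000) = -0.016000
  k2 = f(0.155000, 0.797520) = 0.113296
  k3 = f(0.155000, 0.817561) = 0.135942
  k4 = f(0.310000, 0.842142) = 0.276849
  y ← 0.800000 + (0.31/6)·(k1 + 2k2 + 2k3 + k4) = 0.839232
y(0.31) ≈ 0.8392

0.8392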